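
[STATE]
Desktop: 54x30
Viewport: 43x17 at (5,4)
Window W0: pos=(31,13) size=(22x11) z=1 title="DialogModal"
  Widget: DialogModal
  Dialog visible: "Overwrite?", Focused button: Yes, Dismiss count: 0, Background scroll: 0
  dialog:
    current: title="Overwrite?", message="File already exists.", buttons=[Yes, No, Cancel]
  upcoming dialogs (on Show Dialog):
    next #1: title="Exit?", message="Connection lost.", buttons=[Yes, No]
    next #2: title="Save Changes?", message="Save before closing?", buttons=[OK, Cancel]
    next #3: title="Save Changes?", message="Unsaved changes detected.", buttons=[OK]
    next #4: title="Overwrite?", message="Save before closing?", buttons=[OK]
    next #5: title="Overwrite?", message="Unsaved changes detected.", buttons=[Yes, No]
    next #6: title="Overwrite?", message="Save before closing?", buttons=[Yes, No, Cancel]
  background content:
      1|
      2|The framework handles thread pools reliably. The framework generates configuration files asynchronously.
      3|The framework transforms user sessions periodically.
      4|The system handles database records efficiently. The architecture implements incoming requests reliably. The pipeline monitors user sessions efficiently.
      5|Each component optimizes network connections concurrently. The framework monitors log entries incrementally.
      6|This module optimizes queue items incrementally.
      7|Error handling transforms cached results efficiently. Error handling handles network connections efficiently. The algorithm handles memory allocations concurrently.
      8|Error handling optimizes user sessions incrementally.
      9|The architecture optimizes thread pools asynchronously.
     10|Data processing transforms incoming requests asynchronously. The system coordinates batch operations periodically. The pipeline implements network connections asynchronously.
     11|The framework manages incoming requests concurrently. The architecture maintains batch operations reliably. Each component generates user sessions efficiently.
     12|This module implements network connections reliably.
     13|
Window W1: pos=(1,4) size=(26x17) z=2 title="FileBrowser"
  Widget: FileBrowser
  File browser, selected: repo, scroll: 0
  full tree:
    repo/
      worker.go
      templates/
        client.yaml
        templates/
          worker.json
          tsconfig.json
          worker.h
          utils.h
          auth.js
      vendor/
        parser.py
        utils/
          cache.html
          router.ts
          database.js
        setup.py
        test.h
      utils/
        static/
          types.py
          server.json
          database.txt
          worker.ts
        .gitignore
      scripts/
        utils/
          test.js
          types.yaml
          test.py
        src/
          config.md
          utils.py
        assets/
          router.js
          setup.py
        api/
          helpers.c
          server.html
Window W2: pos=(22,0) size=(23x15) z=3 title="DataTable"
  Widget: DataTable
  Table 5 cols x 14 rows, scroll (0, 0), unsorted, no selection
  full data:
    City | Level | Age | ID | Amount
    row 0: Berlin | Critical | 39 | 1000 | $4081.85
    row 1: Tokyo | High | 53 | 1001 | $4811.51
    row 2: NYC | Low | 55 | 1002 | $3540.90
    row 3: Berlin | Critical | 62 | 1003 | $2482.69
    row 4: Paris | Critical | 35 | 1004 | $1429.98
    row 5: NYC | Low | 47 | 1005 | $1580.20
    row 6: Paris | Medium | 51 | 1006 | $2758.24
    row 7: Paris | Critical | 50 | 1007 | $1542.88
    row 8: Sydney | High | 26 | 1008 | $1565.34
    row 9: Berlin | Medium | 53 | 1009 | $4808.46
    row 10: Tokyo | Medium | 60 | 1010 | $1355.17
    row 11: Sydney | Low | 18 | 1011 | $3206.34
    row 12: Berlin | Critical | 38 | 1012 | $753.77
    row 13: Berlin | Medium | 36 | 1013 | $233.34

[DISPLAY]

━━━━━━━━━━━━━━━━━┃──────┼────────┼───┼─┃   
leBrowser        ┃Berlin│Critical│39 │1┃   
─────────────────┃Tokyo │High    │53 │1┃   
-] repo/         ┃NYC   │Low     │55 │1┃   
 worker.go       ┃Berlin│Critical│62 │1┃   
 [+] templates/  ┃Paris │Critical│35 │1┃   
 [+] vendor/     ┃NYC   │Low     │47 │1┃   
 [+] utils/      ┃Paris │Medium  │51 │1┃   
 [+] scripts/    ┃Paris │Critical│50 │1┃   
                 ┃Sydney│High    │26 │1┃━━━
                 ┗━━━━━━━━━━━━━━━━━━━━━┛   
                     ┃    ┠────────────────
                     ┃    ┃                
                     ┃    ┃Th┌─────────────
                     ┃    ┃Th│  Overwrite? 
                     ┃    ┃Th│File already 
━━━━━━━━━━━━━━━━━━━━━┛    ┃Ea│[Yes]  No   C


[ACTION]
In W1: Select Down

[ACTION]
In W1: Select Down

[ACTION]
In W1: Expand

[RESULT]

━━━━━━━━━━━━━━━━━┃──────┼────────┼───┼─┃   
leBrowser        ┃Berlin│Critical│39 │1┃   
─────────────────┃Tokyo │High    │53 │1┃   
-] repo/         ┃NYC   │Low     │55 │1┃   
 worker.go       ┃Berlin│Critical│62 │1┃   
 [-] templates/  ┃Paris │Critical│35 │1┃   
   client.yaml   ┃NYC   │Low     │47 │1┃   
   [+] templates/┃Paris │Medium  │51 │1┃   
 [+] vendor/     ┃Paris │Critical│50 │1┃   
 [+] utils/      ┃Sydney│High    │26 │1┃━━━
 [+] scripts/    ┗━━━━━━━━━━━━━━━━━━━━━┛   
                     ┃    ┠────────────────
                     ┃    ┃                
                     ┃    ┃Th┌─────────────
                     ┃    ┃Th│  Overwrite? 
                     ┃    ┃Th│File already 
━━━━━━━━━━━━━━━━━━━━━┛    ┃Ea│[Yes]  No   C


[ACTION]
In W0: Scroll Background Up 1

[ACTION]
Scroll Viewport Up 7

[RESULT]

                 ┏━━━━━━━━━━━━━━━━━━━━━┓   
                 ┃ DataTable           ┃   
                 ┠─────────────────────┨   
                 ┃City  │Level   │Age│I┃   
━━━━━━━━━━━━━━━━━┃──────┼────────┼───┼─┃   
leBrowser        ┃Berlin│Critical│39 │1┃   
─────────────────┃Tokyo │High    │53 │1┃   
-] repo/         ┃NYC   │Low     │55 │1┃   
 worker.go       ┃Berlin│Critical│62 │1┃   
 [-] templates/  ┃Paris │Critical│35 │1┃   
   client.yaml   ┃NYC   │Low     │47 │1┃   
   [+] templates/┃Paris │Medium  │51 │1┃   
 [+] vendor/     ┃Paris │Critical│50 │1┃   
 [+] utils/      ┃Sydney│High    │26 │1┃━━━
 [+] scripts/    ┗━━━━━━━━━━━━━━━━━━━━━┛   
                     ┃    ┠────────────────
                     ┃    ┃                


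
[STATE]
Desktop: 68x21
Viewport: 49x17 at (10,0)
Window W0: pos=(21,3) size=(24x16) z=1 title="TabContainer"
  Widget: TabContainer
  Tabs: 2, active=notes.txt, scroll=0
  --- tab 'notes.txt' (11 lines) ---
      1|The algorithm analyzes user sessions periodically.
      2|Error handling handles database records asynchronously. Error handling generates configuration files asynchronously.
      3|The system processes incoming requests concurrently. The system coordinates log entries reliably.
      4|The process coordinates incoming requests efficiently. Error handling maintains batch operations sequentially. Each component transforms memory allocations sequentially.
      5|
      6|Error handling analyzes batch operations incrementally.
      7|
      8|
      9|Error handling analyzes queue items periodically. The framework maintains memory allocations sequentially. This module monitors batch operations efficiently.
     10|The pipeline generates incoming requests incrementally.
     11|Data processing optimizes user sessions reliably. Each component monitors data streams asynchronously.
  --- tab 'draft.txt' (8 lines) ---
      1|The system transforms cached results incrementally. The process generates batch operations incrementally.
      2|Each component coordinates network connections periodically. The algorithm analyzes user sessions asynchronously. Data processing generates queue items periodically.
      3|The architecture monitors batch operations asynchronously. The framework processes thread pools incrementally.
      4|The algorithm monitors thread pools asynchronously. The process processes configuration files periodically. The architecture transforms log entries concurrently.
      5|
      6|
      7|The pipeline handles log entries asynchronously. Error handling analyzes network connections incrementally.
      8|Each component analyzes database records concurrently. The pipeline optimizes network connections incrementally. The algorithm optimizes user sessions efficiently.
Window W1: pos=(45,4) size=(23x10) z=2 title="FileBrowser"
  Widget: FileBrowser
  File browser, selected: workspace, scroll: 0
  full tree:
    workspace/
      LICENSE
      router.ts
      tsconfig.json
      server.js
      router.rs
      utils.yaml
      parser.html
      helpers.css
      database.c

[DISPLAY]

                                                 
                                                 
                                                 
           ┏━━━━━━━━━━━━━━━━━━━━━━┓              
           ┃ TabContainer         ┃┏━━━━━━━━━━━━━
           ┠──────────────────────┨┃ FileBrowser 
           ┃[notes.txt]│ draft.txt┃┠─────────────
           ┃──────────────────────┃┃> [-] workspa
           ┃The algorithm analyzes┃┃    LICENSE  
           ┃Error handling handles┃┃    router.ts
           ┃The system processes i┃┃    tsconfig.
           ┃The process coordinate┃┃    server.js
           ┃                      ┃┃    router.rs
           ┃Error handling analyze┃┗━━━━━━━━━━━━━
           ┃                      ┃              
           ┃                      ┃              
           ┃Error handling analyze┃              


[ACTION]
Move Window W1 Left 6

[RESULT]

                                                 
                                                 
                                                 
           ┏━━━━━━━━━━━━━━━━━━━━━━┓              
           ┃ TabContainer    ┏━━━━━━━━━━━━━━━━━━━
           ┠─────────────────┃ FileBrowser       
           ┃[notes.txt]│ draf┠───────────────────
           ┃─────────────────┃> [-] workspace/   
           ┃The algorithm ana┃    LICENSE        
           ┃Error handling ha┃    router.ts      
           ┃The system proces┃    tsconfig.json  
           ┃The process coord┃    server.js      
           ┃                 ┃    router.rs      
           ┃Error handling an┗━━━━━━━━━━━━━━━━━━━
           ┃                      ┃              
           ┃                      ┃              
           ┃Error handling analyze┃              


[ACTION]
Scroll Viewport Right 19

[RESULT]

                                                 
                                                 
                                                 
  ┏━━━━━━━━━━━━━━━━━━━━━━┓                       
  ┃ TabContainer    ┏━━━━━━━━━━━━━━━━━━━━━┓      
  ┠─────────────────┃ FileBrowser         ┃      
  ┃[notes.txt]│ draf┠─────────────────────┨      
  ┃─────────────────┃> [-] workspace/     ┃      
  ┃The algorithm ana┃    LICENSE          ┃      
  ┃Error handling ha┃    router.ts        ┃      
  ┃The system proces┃    tsconfig.json    ┃      
  ┃The process coord┃    server.js        ┃      
  ┃                 ┃    router.rs        ┃      
  ┃Error handling an┗━━━━━━━━━━━━━━━━━━━━━┛      
  ┃                      ┃                       
  ┃                      ┃                       
  ┃Error handling analyze┃                       


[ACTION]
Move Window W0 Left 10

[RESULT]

                                                 
                                                 
                                                 
━━━━━━━━━━━━━━━┓                                 
tainer         ┃    ┏━━━━━━━━━━━━━━━━━━━━━┓      
───────────────┨    ┃ FileBrowser         ┃      
txt]│ draft.txt┃    ┠─────────────────────┨      
───────────────┃    ┃> [-] workspace/     ┃      
orithm analyzes┃    ┃    LICENSE          ┃      
andling handles┃    ┃    router.ts        ┃      
tem processes i┃    ┃    tsconfig.json    ┃      
cess coordinate┃    ┃    server.js        ┃      
               ┃    ┃    router.rs        ┃      
andling analyze┃    ┗━━━━━━━━━━━━━━━━━━━━━┛      
               ┃                                 
               ┃                                 
andling analyze┃                                 


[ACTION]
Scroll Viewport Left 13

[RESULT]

                                                 
                                                 
                                                 
     ┏━━━━━━━━━━━━━━━━━━━━━━┓                    
     ┃ TabContainer         ┃    ┏━━━━━━━━━━━━━━━
     ┠──────────────────────┨    ┃ FileBrowser   
     ┃[notes.txt]│ draft.txt┃    ┠───────────────
     ┃──────────────────────┃    ┃> [-] workspace
     ┃The algorithm analyzes┃    ┃    LICENSE    
     ┃Error handling handles┃    ┃    router.ts  
     ┃The system processes i┃    ┃    tsconfig.js
     ┃The process coordinate┃    ┃    server.js  
     ┃                      ┃    ┃    router.rs  
     ┃Error handling analyze┃    ┗━━━━━━━━━━━━━━━
     ┃                      ┃                    
     ┃                      ┃                    
     ┃Error handling analyze┃                    


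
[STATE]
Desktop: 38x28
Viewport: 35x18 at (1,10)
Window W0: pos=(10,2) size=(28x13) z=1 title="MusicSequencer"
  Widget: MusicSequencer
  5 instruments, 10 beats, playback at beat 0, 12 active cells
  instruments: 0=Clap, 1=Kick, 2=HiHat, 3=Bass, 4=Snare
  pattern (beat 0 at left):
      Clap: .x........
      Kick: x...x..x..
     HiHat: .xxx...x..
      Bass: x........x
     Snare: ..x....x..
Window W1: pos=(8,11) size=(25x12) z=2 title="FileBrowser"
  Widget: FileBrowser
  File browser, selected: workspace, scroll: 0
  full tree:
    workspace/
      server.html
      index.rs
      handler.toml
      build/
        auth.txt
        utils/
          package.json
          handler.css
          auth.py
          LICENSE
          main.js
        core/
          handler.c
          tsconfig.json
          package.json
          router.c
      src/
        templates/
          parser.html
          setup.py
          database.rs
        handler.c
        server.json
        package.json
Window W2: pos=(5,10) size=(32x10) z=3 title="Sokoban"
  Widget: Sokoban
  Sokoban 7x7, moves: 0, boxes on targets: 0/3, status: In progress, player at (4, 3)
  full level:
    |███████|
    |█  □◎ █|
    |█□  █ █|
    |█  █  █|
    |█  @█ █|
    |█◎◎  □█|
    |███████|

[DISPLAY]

    ┏━━━━━━━━━━━━━━━━━━━━━━━━━━━━━━
    ┃ Sokoban                      
    ┠──────────────────────────────
    ┃███████                       
    ┃█  □◎ █                       
    ┃█□  █ █                       
    ┃█  █  █                       
    ┃█  @█ █                       
    ┃█◎◎  □█                       
    ┗━━━━━━━━━━━━━━━━━━━━━━━━━━━━━━
       ┃                       ┃   
       ┃                       ┃   
       ┗━━━━━━━━━━━━━━━━━━━━━━━┛   
                                   
                                   
                                   
                                   
                                   


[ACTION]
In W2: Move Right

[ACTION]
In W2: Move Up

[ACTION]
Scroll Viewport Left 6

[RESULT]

     ┏━━━━━━━━━━━━━━━━━━━━━━━━━━━━━
     ┃ Sokoban                     
     ┠─────────────────────────────
     ┃███████                      
     ┃█  □◎ █                      
     ┃█□  █ █                      
     ┃█  █  █                      
     ┃█  @█ █                      
     ┃█◎◎  □█                      
     ┗━━━━━━━━━━━━━━━━━━━━━━━━━━━━━
        ┃                       ┃  
        ┃                       ┃  
        ┗━━━━━━━━━━━━━━━━━━━━━━━┛  
                                   
                                   
                                   
                                   
                                   


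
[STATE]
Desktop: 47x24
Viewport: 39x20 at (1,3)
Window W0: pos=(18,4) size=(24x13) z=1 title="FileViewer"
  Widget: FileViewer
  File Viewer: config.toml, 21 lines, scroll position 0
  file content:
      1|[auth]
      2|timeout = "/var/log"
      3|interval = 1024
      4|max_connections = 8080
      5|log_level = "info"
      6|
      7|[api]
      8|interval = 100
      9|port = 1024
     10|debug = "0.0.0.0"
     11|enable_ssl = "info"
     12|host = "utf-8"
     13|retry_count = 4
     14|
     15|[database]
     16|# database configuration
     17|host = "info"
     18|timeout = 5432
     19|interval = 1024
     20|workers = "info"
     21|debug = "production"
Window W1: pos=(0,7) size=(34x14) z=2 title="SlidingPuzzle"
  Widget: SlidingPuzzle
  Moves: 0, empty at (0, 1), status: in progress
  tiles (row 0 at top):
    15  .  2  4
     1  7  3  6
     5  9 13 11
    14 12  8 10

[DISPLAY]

                                       
                 ┏━━━━━━━━━━━━━━━━━━━━━
                 ┃ FileViewer          
                 ┠─────────────────────
━━━━━━━━━━━━━━━━━━━━━━━━━━━━━━━━┓      
 SlidingPuzzle                  ┃/log" 
────────────────────────────────┨      
┌────┬────┬────┬────┐           ┃ = 808
│ 15 │    │  2 │  4 │           ┃fo"   
├────┼────┼────┼────┤           ┃      
│  1 │  7 │  3 │  6 │           ┃      
├────┼────┼────┼────┤           ┃      
│  5 │  9 │ 13 │ 11 │           ┃      
├────┼────┼────┼────┤           ┃━━━━━━
│ 14 │ 12 │  8 │ 10 │           ┃      
└────┴────┴────┴────┘           ┃      
Moves: 0                        ┃      
━━━━━━━━━━━━━━━━━━━━━━━━━━━━━━━━┛      
                                       
                                       


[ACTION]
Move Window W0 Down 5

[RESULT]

                                       
                                       
                                       
                                       
━━━━━━━━━━━━━━━━━━━━━━━━━━━━━━━━┓      
 SlidingPuzzle                  ┃      
────────────────────────────────┨━━━━━━
┌────┬────┬────┬────┐           ┃      
│ 15 │    │  2 │  4 │           ┃──────
├────┼────┼────┼────┤           ┃      
│  1 │  7 │  3 │  6 │           ┃/log" 
├────┼────┼────┼────┤           ┃      
│  5 │  9 │ 13 │ 11 │           ┃ = 808
├────┼────┼────┼────┤           ┃fo"   
│ 14 │ 12 │  8 │ 10 │           ┃      
└────┴────┴────┴────┘           ┃      
Moves: 0                        ┃      
━━━━━━━━━━━━━━━━━━━━━━━━━━━━━━━━┛      
                 ┗━━━━━━━━━━━━━━━━━━━━━
                                       


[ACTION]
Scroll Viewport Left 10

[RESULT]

                                       
                                       
                                       
                                       
┏━━━━━━━━━━━━━━━━━━━━━━━━━━━━━━━━┓     
┃ SlidingPuzzle                  ┃     
┠────────────────────────────────┨━━━━━
┃┌────┬────┬────┬────┐           ┃     
┃│ 15 │    │  2 │  4 │           ┃─────
┃├────┼────┼────┼────┤           ┃     
┃│  1 │  7 │  3 │  6 │           ┃/log"
┃├────┼────┼────┼────┤           ┃     
┃│  5 │  9 │ 13 │ 11 │           ┃ = 80
┃├────┼────┼────┼────┤           ┃fo"  
┃│ 14 │ 12 │  8 │ 10 │           ┃     
┃└────┴────┴────┴────┘           ┃     
┃Moves: 0                        ┃     
┗━━━━━━━━━━━━━━━━━━━━━━━━━━━━━━━━┛     
                  ┗━━━━━━━━━━━━━━━━━━━━
                                       


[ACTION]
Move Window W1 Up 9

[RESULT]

┃┌────┬────┬────┬────┐           ┃     
┃│ 15 │    │  2 │  4 │           ┃     
┃├────┼────┼────┼────┤           ┃     
┃│  1 │  7 │  3 │  6 │           ┃     
┃├────┼────┼────┼────┤           ┃     
┃│  5 │  9 │ 13 │ 11 │           ┃     
┃├────┼────┼────┼────┤           ┃━━━━━
┃│ 14 │ 12 │  8 │ 10 │           ┃     
┃└────┴────┴────┴────┘           ┃─────
┃Moves: 0                        ┃     
┗━━━━━━━━━━━━━━━━━━━━━━━━━━━━━━━━┛/log"
                  ┃interval = 1024     
                  ┃max_connections = 80
                  ┃log_level = "info"  
                  ┃                    
                  ┃[api]               
                  ┃interval = 100      
                  ┃port = 1024         
                  ┗━━━━━━━━━━━━━━━━━━━━
                                       


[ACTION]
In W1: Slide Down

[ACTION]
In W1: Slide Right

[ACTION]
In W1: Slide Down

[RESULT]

┃┌────┬────┬────┬────┐           ┃     
┃│    │ 15 │  2 │  4 │           ┃     
┃├────┼────┼────┼────┤           ┃     
┃│  1 │  7 │  3 │  6 │           ┃     
┃├────┼────┼────┼────┤           ┃     
┃│  5 │  9 │ 13 │ 11 │           ┃     
┃├────┼────┼────┼────┤           ┃━━━━━
┃│ 14 │ 12 │  8 │ 10 │           ┃     
┃└────┴────┴────┴────┘           ┃─────
┃Moves: 1                        ┃     
┗━━━━━━━━━━━━━━━━━━━━━━━━━━━━━━━━┛/log"
                  ┃interval = 1024     
                  ┃max_connections = 80
                  ┃log_level = "info"  
                  ┃                    
                  ┃[api]               
                  ┃interval = 100      
                  ┃port = 1024         
                  ┗━━━━━━━━━━━━━━━━━━━━
                                       


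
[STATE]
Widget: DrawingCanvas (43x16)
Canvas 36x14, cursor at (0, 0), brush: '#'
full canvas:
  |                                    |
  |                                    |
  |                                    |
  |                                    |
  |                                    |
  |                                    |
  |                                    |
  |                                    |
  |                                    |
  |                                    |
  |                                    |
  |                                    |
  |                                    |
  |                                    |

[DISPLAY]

+                                          
                                           
                                           
                                           
                                           
                                           
                                           
                                           
                                           
                                           
                                           
                                           
                                           
                                           
                                           
                                           


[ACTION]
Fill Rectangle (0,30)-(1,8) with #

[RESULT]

+       #######################            
        #######################            
                                           
                                           
                                           
                                           
                                           
                                           
                                           
                                           
                                           
                                           
                                           
                                           
                                           
                                           


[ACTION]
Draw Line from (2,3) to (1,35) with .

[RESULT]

+       #######################            
        ############................       
   .................                       
                                           
                                           
                                           
                                           
                                           
                                           
                                           
                                           
                                           
                                           
                                           
                                           
                                           


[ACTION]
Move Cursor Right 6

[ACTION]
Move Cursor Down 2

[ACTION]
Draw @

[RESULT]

        #######################            
        ############................       
   ...@.............                       
                                           
                                           
                                           
                                           
                                           
                                           
                                           
                                           
                                           
                                           
                                           
                                           
                                           


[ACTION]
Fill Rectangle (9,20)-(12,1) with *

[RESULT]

        #######################            
        ############................       
   ...@.............                       
                                           
                                           
                                           
                                           
                                           
                                           
 ********************                      
 ********************                      
 ********************                      
 ********************                      
                                           
                                           
                                           


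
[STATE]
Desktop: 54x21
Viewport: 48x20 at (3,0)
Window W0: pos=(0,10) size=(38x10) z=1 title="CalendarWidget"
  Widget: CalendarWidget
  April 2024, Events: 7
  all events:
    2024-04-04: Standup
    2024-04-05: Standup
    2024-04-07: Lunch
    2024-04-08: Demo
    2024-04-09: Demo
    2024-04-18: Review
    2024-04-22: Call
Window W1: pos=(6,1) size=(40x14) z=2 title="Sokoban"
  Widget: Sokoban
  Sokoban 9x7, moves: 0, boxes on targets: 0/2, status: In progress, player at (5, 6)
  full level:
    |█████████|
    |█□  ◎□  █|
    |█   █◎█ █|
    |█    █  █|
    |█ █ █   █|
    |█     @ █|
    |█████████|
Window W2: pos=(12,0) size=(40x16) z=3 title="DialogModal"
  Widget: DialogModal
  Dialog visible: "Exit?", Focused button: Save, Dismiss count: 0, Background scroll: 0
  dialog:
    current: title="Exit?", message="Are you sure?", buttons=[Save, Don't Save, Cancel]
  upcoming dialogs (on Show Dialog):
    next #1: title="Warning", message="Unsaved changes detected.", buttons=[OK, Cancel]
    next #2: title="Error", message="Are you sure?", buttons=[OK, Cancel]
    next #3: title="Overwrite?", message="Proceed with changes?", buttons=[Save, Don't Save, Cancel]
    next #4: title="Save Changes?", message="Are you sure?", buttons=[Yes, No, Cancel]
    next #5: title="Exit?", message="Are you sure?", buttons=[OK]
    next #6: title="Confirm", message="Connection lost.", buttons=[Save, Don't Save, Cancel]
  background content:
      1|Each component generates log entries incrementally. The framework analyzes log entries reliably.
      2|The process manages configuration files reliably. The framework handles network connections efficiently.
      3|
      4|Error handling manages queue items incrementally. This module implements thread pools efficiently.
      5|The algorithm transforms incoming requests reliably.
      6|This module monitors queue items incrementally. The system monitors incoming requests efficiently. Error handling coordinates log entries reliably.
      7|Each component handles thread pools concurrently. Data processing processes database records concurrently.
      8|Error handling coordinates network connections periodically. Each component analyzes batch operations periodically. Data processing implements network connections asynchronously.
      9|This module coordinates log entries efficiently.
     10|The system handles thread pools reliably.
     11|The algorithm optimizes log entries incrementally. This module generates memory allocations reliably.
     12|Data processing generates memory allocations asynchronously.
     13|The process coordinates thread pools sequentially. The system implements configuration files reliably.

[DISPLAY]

         ┏━━━━━━━━━━━━━━━━━━━━━━━━━━━━━━━━━━━━━━
   ┏━━━━━┃ DialogModal                          
   ┃ Soko┠──────────────────────────────────────
   ┠─────┃Each component generates log entries i
   ┃█████┃The process manages configuration file
   ┃█□  ◎┃                                      
   ┃█   █┃Err┌──────────────────────────────┐inc
   ┃█    ┃The│            Exit?             │equ
   ┃█ █ █┃Thi│        Are you sure?         │cre
   ┃█    ┃Eac│ [Save]  Don't Save   Cancel  │ co
━━━┃█████┃Err└──────────────────────────────┘con
ale┃Moves┃This module coordinates log entries ef
───┃     ┃The system handles thread pools reliab
   ┃     ┃The algorithm optimizes log entries in
 Tu┗━━━━━┃Data processing generates memory alloc
  2  3  4┗━━━━━━━━━━━━━━━━━━━━━━━━━━━━━━━━━━━━━━
*  9* 10 11 12 13 14              ┃             
 16 17 18* 19 20 21               ┃             
* 23 24 25 26 27 28               ┃             
━━━━━━━━━━━━━━━━━━━━━━━━━━━━━━━━━━┛             


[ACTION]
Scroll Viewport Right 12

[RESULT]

      ┏━━━━━━━━━━━━━━━━━━━━━━━━━━━━━━━━━━━━━━┓  
┏━━━━━┃ DialogModal                          ┃  
┃ Soko┠──────────────────────────────────────┨  
┠─────┃Each component generates log entries i┃  
┃█████┃The process manages configuration file┃  
┃█□  ◎┃                                      ┃  
┃█   █┃Err┌──────────────────────────────┐inc┃  
┃█    ┃The│            Exit?             │equ┃  
┃█ █ █┃Thi│        Are you sure?         │cre┃  
┃█    ┃Eac│ [Save]  Don't Save   Cancel  │ co┃  
┃█████┃Err└──────────────────────────────┘con┃  
┃Moves┃This module coordinates log entries ef┃  
┃     ┃The system handles thread pools reliab┃  
┃     ┃The algorithm optimizes log entries in┃  
┗━━━━━┃Data processing generates memory alloc┃  
  3  4┗━━━━━━━━━━━━━━━━━━━━━━━━━━━━━━━━━━━━━━┛  
9* 10 11 12 13 14              ┃                
 17 18* 19 20 21               ┃                
3 24 25 26 27 28               ┃                
━━━━━━━━━━━━━━━━━━━━━━━━━━━━━━━┛                


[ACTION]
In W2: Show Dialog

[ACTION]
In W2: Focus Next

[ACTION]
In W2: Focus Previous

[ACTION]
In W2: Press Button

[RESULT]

      ┏━━━━━━━━━━━━━━━━━━━━━━━━━━━━━━━━━━━━━━┓  
┏━━━━━┃ DialogModal                          ┃  
┃ Soko┠──────────────────────────────────────┨  
┠─────┃Each component generates log entries i┃  
┃█████┃The process manages configuration file┃  
┃█□  ◎┃                                      ┃  
┃█   █┃Error handling manages queue items inc┃  
┃█    ┃The algorithm transforms incoming requ┃  
┃█ █ █┃This module monitors queue items incre┃  
┃█    ┃Each component handles thread pools co┃  
┃█████┃Error handling coordinates network con┃  
┃Moves┃This module coordinates log entries ef┃  
┃     ┃The system handles thread pools reliab┃  
┃     ┃The algorithm optimizes log entries in┃  
┗━━━━━┃Data processing generates memory alloc┃  
  3  4┗━━━━━━━━━━━━━━━━━━━━━━━━━━━━━━━━━━━━━━┛  
9* 10 11 12 13 14              ┃                
 17 18* 19 20 21               ┃                
3 24 25 26 27 28               ┃                
━━━━━━━━━━━━━━━━━━━━━━━━━━━━━━━┛                


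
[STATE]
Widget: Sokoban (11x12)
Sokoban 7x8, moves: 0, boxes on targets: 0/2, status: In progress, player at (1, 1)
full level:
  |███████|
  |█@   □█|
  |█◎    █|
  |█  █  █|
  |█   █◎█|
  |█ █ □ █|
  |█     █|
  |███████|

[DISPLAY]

███████    
█@   □█    
█◎    █    
█  █  █    
█   █◎█    
█ █ □ █    
█     █    
███████    
Moves: 0  0
           
           
           


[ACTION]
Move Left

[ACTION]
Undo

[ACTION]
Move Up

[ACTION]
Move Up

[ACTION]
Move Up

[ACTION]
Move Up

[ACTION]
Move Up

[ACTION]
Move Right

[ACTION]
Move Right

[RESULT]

███████    
█  @ □█    
█◎    █    
█  █  █    
█   █◎█    
█ █ □ █    
█     █    
███████    
Moves: 2  0
           
           
           


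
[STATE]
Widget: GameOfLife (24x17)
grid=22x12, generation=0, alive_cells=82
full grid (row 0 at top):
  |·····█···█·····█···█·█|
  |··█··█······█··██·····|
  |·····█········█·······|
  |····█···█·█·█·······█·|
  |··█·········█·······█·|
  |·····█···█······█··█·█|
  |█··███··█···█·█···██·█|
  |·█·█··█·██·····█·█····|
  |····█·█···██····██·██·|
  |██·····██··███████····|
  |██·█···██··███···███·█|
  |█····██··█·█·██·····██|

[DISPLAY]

Gen: 0                  
·····█···█·····█···█·█  
··█··█······█··██·····  
·····█········█·······  
····█···█·█·█·······█·  
··█·········█·······█·  
·····█···█······█··█·█  
█··███··█···█·█···██·█  
·█·█··█·██·····█·█····  
····█·█···██····██·██·  
██·····██··███████····  
██·█···██··███···███·█  
█····██··█·█·██·····██  
                        
                        
                        
                        


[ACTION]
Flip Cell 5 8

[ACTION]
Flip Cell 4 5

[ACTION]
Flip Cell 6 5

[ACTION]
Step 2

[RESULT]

Gen: 2                  
·····█········█·█·····  
····█·█···············  
···█·········█·██·····  
···█··█···██··█·····█·  
···█··█·███·······██·█  
··█···█·██······█····█  
·····█········██···██·  
······█··█·██·██·█····  
█····██····██··██·····  
█··█·█████····█···█···  
··█···█······█·█·█···█  
·█·····████······█···█  
                        
                        
                        
                        
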